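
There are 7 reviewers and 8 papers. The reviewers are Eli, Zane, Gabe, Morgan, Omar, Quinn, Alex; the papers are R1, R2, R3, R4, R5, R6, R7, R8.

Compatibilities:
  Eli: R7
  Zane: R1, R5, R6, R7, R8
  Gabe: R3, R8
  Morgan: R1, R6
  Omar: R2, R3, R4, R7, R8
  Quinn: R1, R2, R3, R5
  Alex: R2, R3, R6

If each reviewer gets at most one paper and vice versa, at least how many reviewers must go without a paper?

0

For example, pair Eli–R7, Zane–R1, Gabe–R8, Morgan–R6, Omar–R2, Quinn–R5, Alex–R3.
This saturates every reviewer, so 7 is the maximum.
That matches 7 of the 7, leaving 0 unmatched; no matching can do better.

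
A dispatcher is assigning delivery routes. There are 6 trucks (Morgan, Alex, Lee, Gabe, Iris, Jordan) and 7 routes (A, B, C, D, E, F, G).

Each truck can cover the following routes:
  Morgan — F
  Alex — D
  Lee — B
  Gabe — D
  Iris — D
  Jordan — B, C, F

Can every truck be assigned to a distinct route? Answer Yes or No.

The set {Alex, Gabe, Iris} has only 1 neighbour ({D}), so by Hall's theorem at most 4 of the 6 trucks can be matched.
Hence no matching covers every truck.

No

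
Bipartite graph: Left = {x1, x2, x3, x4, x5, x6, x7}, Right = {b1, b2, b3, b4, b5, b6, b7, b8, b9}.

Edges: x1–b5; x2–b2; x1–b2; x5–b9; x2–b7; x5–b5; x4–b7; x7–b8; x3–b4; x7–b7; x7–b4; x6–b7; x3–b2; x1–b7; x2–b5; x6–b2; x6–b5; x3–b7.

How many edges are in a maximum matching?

6

For example, pair x1→b5, x2→b2, x3→b4, x4→b7, x5→b9, x7→b8.
The set {x1, x2, x4, x6} has only 3 neighbours ({b2, b5, b7}), so by Hall's theorem at most 6 of the 7 left vertices can be matched.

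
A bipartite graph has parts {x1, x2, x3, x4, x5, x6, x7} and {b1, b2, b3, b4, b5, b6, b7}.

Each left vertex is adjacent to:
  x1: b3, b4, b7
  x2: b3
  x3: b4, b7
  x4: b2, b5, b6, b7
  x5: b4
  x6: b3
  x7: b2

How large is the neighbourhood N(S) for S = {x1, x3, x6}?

3

The union of neighbours of {x1, x3, x6} is {b3, b4, b7}, which has 3 elements.
Since |N(S)| = 3 ≥ |S| = 3, Hall's condition holds for this subset.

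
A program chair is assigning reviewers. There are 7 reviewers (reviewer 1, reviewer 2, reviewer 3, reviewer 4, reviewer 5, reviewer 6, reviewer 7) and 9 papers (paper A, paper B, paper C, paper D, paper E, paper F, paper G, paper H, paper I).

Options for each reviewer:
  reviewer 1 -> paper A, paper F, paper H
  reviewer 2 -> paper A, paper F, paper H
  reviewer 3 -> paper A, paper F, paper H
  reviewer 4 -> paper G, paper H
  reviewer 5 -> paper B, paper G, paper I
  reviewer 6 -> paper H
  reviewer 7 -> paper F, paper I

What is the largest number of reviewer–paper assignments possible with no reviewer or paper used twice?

6

One maximum matching: reviewer 1-paper H, reviewer 2-paper A, reviewer 3-paper F, reviewer 4-paper G, reviewer 5-paper B, reviewer 7-paper I.
The set {reviewer 1, reviewer 2, reviewer 3, reviewer 6} has only 3 neighbours ({paper A, paper F, paper H}), so by Hall's theorem at most 6 of the 7 reviewers can be matched.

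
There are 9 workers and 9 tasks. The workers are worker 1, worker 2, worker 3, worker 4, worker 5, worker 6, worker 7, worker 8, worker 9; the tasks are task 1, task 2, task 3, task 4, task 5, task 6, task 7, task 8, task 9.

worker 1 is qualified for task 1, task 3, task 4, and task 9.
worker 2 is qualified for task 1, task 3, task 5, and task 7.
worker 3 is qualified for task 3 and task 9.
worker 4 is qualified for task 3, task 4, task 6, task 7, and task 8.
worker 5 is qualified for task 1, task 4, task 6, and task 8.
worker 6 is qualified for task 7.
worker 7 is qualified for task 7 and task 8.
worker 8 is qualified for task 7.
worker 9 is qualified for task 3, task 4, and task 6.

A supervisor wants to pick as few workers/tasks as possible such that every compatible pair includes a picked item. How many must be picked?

The 8 edges worker 1–task 4, worker 2–task 5, worker 3–task 9, worker 4–task 3, worker 5–task 1, worker 6–task 7, worker 7–task 8, worker 9–task 6 form a matching, so any vertex cover needs at least 8 vertices (one per matched edge).
Conversely {worker 1, worker 2, worker 3, worker 4, worker 5, worker 7, worker 9, task 7} meets every edge and has exactly 8 vertices, so 8 is optimal.

8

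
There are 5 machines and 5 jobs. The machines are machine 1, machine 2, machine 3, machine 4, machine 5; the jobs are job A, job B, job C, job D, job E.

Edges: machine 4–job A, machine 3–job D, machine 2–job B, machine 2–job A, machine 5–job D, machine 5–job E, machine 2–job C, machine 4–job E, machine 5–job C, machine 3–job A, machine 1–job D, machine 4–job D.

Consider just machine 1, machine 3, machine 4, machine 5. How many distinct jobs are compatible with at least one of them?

The union of neighbours of {machine 1, machine 3, machine 4, machine 5} is {job A, job C, job D, job E}, which has 4 elements.
Since |N(S)| = 4 ≥ |S| = 4, Hall's condition holds for this subset.

4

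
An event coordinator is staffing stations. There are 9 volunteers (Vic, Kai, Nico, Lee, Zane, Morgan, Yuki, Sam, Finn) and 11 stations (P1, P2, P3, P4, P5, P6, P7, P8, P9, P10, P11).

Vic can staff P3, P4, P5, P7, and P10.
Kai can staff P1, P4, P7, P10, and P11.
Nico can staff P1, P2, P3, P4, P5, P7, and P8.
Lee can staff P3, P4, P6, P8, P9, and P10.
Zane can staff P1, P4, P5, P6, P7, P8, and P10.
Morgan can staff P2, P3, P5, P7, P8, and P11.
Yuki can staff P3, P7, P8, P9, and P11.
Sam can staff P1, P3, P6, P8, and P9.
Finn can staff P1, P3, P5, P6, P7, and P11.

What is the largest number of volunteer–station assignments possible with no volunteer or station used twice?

9

For example, pair Vic→P5, Kai→P10, Nico→P2, Lee→P8, Zane→P6, Morgan→P11, Yuki→P7, Sam→P3, Finn→P1.
All 9 volunteers are matched, so no larger matching exists.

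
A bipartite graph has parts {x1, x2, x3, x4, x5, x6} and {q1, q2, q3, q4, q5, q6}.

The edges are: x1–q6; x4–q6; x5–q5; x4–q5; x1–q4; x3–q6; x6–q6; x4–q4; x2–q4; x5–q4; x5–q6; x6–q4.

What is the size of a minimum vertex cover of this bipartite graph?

A maximum matching has 3 edges (e.g. x1–q6, x2–q4, x4–q5).
By König's theorem the minimum vertex cover has the same size. One such cover is {q4, q5, q6}.

3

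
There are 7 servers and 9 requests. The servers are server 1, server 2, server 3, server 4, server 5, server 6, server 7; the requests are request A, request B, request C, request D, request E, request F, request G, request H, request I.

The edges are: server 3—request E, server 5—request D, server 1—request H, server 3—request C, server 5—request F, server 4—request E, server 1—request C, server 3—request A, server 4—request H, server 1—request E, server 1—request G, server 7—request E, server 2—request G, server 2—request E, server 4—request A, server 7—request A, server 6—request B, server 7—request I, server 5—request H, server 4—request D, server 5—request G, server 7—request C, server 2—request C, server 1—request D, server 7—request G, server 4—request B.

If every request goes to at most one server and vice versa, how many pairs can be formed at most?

One maximum matching: server 1–request G, server 2–request C, server 3–request A, server 4–request H, server 5–request F, server 6–request B, server 7–request E.
All 7 servers are matched, so no larger matching exists.

7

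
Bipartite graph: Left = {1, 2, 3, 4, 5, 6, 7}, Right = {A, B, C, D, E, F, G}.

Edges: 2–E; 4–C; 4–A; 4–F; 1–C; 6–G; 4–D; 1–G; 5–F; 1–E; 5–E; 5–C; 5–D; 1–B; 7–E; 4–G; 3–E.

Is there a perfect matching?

The set {2, 3, 7} has only 1 neighbour ({E}), so by Hall's theorem at most 5 of the 7 left vertices can be matched.
Hence no matching covers every left vertex.

No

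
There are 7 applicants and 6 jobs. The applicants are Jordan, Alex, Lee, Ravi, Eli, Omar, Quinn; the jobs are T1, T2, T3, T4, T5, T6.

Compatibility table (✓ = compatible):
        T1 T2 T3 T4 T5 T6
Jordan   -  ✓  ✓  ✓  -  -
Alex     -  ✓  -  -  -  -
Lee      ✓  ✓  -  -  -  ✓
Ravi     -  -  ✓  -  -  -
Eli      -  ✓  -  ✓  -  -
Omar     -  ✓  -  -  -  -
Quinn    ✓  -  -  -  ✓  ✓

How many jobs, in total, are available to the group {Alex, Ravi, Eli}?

The union of neighbours of {Alex, Ravi, Eli} is {T2, T3, T4}, which has 3 elements.
Since |N(S)| = 3 ≥ |S| = 3, Hall's condition holds for this subset.

3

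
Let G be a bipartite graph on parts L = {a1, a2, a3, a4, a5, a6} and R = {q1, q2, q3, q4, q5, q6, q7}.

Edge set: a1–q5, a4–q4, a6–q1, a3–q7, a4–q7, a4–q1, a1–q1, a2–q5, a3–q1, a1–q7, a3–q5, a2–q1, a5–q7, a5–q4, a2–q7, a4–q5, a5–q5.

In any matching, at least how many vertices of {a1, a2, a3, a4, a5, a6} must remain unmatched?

2

One maximum matching: a1–q1, a2–q5, a3–q7, a4–q4.
The set {a1, a2, a3, a4, a5, a6} has only 4 neighbours ({q1, q4, q5, q7}), so by Hall's theorem at most 4 of the 6 left vertices can be matched.
That matches 4 of the 6, leaving 2 unmatched; no matching can do better.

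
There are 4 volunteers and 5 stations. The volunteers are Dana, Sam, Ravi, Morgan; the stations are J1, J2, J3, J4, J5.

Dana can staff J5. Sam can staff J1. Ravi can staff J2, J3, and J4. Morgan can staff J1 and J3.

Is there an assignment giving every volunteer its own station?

A valid assignment of size 4: Dana→J5, Sam→J1, Ravi→J2, Morgan→J3.
Every volunteer is matched, so this matching saturates all of them.

Yes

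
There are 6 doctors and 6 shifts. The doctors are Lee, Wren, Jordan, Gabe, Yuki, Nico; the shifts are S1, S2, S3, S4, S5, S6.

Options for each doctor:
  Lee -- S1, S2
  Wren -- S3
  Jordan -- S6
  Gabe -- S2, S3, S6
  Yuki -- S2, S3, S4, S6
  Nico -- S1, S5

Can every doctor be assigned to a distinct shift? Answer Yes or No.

For example, pair Lee–S1, Wren–S3, Jordan–S6, Gabe–S2, Yuki–S4, Nico–S5.
All 6 doctors are covered.

Yes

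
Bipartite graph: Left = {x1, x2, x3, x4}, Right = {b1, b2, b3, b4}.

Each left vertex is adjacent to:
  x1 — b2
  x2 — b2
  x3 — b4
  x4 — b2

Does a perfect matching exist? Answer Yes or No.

The set {x1, x2, x4} has only 1 neighbour ({b2}), so by Hall's theorem at most 2 of the 4 left vertices can be matched.
Hence no matching covers every left vertex.

No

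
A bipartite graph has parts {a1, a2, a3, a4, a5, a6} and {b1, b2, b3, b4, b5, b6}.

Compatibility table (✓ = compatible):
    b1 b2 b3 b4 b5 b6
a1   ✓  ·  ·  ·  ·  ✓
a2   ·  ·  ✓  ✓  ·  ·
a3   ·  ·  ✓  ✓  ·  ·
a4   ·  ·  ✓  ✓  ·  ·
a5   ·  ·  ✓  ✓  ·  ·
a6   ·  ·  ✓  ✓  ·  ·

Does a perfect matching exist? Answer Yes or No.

The set {a2, a3, a4, a5, a6} has only 2 neighbours ({b3, b4}), so by Hall's theorem at most 3 of the 6 left vertices can be matched.
Hence no matching covers every left vertex.

No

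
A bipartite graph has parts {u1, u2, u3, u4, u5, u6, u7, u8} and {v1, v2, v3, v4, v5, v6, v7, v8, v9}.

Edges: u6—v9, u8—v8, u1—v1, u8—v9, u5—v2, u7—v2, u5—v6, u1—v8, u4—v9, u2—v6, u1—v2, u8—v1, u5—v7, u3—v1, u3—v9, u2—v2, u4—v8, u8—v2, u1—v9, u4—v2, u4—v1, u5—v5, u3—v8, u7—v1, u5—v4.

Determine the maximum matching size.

For example, pair u1–v2, u2–v6, u3–v8, u4–v1, u5–v4, u6–v9.
The set {u1, u3, u4, u6, u7, u8} has only 4 neighbours ({v1, v2, v8, v9}), so by Hall's theorem at most 6 of the 8 left vertices can be matched.

6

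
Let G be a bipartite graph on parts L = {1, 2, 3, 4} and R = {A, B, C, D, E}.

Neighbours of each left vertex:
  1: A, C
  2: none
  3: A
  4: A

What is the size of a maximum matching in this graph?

2

A valid assignment of size 2: 1–C, 3–A.
The set {2, 3, 4} has only 1 neighbour ({A}), so by Hall's theorem at most 2 of the 4 left vertices can be matched.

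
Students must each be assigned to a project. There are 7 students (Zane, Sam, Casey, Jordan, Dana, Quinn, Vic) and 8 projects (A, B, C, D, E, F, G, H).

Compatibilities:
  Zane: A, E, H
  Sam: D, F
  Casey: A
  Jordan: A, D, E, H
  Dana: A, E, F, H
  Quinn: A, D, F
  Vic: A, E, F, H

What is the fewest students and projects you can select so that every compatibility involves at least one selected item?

5

{A, D, E, F, H} is a vertex cover of size 5: every edge has an endpoint in this set.
No smaller cover exists because Zane–E, Sam–F, Casey–A, Jordan–D, Dana–H is a matching of size 5, and a cover must include an endpoint of each of these disjoint edges (König's theorem).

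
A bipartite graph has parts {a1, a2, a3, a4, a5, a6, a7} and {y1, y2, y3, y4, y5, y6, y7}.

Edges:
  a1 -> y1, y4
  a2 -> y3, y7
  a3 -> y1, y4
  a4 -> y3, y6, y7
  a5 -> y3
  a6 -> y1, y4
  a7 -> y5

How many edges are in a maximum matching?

6

For example, pair a1→y4, a2→y7, a3→y1, a4→y6, a5→y3, a7→y5.
The set {a1, a3, a6} has only 2 neighbours ({y1, y4}), so by Hall's theorem at most 6 of the 7 left vertices can be matched.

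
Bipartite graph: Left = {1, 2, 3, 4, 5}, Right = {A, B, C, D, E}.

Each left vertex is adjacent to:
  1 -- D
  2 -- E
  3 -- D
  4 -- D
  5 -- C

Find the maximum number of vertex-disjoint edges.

3

A valid assignment of size 3: 1-D, 2-E, 5-C.
The set {1, 3, 4} has only 1 neighbour ({D}), so by Hall's theorem at most 3 of the 5 left vertices can be matched.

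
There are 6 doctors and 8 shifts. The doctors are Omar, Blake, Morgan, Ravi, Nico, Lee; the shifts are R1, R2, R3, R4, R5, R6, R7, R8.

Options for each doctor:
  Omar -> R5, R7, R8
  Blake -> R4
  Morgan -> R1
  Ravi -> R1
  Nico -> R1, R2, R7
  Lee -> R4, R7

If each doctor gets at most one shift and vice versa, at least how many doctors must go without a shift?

1

For example, pair Omar–R5, Blake–R4, Morgan–R1, Nico–R2, Lee–R7.
The set {Morgan, Ravi} has only 1 neighbour ({R1}), so by Hall's theorem at most 5 of the 6 doctors can be matched.
That matches 5 of the 6, leaving 1 unmatched; no matching can do better.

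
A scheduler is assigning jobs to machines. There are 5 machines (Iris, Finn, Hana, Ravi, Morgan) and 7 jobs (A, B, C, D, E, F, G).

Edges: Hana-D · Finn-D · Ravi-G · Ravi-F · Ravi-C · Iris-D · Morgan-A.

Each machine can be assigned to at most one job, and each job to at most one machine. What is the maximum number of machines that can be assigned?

A valid assignment of size 3: Iris-D, Ravi-F, Morgan-A.
The set {Iris, Finn, Hana} has only 1 neighbour ({D}), so by Hall's theorem at most 3 of the 5 machines can be matched.

3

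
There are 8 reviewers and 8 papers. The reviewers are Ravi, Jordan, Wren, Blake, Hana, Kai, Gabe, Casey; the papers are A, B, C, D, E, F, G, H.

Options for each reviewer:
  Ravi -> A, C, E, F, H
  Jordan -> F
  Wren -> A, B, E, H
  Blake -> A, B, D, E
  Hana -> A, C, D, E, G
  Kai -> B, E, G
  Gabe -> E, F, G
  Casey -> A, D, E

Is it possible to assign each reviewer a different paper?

Yes

For example, pair Ravi–C, Jordan–F, Wren–H, Blake–D, Hana–A, Kai–B, Gabe–G, Casey–E.
Every reviewer is matched, so this is a perfect matching.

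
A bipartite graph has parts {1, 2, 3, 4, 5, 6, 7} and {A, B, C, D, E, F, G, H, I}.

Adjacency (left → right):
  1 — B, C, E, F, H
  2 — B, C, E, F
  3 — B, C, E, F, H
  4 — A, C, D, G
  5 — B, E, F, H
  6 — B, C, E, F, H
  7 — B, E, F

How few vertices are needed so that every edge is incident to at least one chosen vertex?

{4, B, C, E, F, H} is a vertex cover of size 6: every edge has an endpoint in this set.
No smaller cover exists because 1–H, 2–C, 3–F, 4–G, 5–B, 6–E is a matching of size 6, and a cover must include an endpoint of each of these disjoint edges (König's theorem).

6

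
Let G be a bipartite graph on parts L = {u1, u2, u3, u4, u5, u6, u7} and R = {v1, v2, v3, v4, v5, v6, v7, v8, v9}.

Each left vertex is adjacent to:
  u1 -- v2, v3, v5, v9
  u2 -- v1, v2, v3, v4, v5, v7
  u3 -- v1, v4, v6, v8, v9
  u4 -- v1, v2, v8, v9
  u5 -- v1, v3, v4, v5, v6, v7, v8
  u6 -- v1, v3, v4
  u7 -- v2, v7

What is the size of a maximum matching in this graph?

One maximum matching: u1→v3, u2→v1, u3→v6, u4→v9, u5→v8, u6→v4, u7→v2.
This saturates every left vertex, so 7 is the maximum.

7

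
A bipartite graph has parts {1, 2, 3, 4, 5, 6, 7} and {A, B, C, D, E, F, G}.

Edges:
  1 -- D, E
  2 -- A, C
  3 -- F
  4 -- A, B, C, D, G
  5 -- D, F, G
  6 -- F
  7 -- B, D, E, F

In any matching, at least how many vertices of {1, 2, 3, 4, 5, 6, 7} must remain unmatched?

1

One maximum matching: 1→E, 2→C, 3→F, 4→G, 5→D, 7→B.
The set {3, 6} has only 1 neighbour ({F}), so by Hall's theorem at most 6 of the 7 left vertices can be matched.
That matches 6 of the 7, leaving 1 unmatched; no matching can do better.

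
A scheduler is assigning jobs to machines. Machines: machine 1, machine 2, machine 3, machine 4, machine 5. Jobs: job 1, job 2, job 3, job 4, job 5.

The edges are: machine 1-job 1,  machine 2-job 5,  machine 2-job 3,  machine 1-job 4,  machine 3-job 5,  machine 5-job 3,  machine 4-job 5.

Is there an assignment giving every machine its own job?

The set {machine 2, machine 3, machine 4, machine 5} has only 2 neighbours ({job 3, job 5}), so by Hall's theorem at most 3 of the 5 machines can be matched.
Hence no matching covers every machine.

No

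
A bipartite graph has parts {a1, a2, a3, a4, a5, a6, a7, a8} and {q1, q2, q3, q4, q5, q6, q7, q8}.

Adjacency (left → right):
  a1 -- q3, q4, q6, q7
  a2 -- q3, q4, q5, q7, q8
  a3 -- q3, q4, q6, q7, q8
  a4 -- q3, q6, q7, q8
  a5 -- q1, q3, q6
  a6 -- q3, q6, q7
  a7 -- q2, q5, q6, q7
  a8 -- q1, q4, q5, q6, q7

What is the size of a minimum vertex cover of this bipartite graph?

8

A maximum matching has 8 edges (e.g. a1–q3, a2–q5, a3–q4, a4–q8, a5–q1, a6–q7, a7–q2, a8–q6).
By König's theorem the minimum vertex cover has the same size. One such cover is {a1, a2, a3, a4, a5, a6, a7, a8}.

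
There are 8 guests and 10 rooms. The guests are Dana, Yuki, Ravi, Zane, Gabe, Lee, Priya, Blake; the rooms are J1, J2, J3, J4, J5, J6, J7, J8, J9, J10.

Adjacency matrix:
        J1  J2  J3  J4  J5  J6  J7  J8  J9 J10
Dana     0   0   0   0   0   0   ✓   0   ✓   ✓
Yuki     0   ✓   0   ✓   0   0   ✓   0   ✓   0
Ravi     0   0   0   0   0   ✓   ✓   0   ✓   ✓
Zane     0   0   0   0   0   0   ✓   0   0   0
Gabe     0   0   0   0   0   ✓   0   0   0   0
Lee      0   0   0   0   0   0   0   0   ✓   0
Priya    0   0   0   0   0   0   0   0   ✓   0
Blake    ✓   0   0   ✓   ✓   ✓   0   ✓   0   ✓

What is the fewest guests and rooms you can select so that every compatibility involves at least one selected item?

{Yuki, Blake, J6, J7, J9, J10} is a vertex cover of size 6: every edge has an endpoint in this set.
No smaller cover exists because Dana–J10, Yuki–J2, Ravi–J9, Zane–J7, Gabe–J6, Blake–J1 is a matching of size 6, and a cover must include an endpoint of each of these disjoint edges (König's theorem).

6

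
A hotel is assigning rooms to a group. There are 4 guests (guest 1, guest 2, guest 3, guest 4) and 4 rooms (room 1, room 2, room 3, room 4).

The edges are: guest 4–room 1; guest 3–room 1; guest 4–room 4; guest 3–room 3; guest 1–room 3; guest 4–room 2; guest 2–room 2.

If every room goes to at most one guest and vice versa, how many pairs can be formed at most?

4

One maximum matching: guest 1-room 3, guest 2-room 2, guest 3-room 1, guest 4-room 4.
All 4 guests are matched, so no larger matching exists.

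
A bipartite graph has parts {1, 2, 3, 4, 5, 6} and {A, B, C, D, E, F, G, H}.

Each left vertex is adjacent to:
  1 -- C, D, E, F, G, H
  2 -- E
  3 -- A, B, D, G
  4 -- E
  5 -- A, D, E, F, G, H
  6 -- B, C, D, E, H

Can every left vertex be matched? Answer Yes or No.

The set {2, 4} has only 1 neighbour ({E}), so by Hall's theorem at most 5 of the 6 left vertices can be matched.
Hence no matching covers every left vertex.

No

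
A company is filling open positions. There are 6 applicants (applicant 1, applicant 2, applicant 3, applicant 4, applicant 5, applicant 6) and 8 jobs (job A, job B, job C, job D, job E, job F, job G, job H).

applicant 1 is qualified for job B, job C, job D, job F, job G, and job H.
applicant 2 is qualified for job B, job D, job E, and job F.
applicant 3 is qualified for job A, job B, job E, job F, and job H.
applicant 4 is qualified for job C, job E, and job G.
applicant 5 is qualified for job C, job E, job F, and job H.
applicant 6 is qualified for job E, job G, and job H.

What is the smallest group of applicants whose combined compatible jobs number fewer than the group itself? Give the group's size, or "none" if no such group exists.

A matching saturating every applicant exists, for instance applicant 1→job D, applicant 2→job F, applicant 3→job H, applicant 4→job E, applicant 5→job C, applicant 6→job G.
By Hall's marriage theorem, this means |N(S)| ≥ |S| for every subset S, so no violating subset exists.

none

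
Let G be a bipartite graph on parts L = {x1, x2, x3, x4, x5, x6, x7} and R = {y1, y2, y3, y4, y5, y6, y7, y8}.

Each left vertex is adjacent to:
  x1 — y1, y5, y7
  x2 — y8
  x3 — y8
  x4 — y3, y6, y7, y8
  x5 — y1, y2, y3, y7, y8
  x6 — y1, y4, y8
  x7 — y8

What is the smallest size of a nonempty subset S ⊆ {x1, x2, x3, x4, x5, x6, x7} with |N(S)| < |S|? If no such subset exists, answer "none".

Take S = {x2, x3}. Its neighbourhood is {y8}, so |N(S)| = 1 < |S| = 2.
No single vertex violates Hall's condition since each has at least one neighbour, so 2 is the minimum.

2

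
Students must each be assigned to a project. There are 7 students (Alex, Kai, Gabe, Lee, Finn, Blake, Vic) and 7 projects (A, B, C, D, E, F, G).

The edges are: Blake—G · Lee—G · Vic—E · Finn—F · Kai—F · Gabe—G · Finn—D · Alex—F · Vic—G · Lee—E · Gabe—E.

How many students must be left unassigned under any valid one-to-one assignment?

One maximum matching: Alex→F, Gabe→G, Lee→E, Finn→D.
The set {Alex, Kai, Gabe, Lee, Blake, Vic} has only 3 neighbours ({E, F, G}), so by Hall's theorem at most 4 of the 7 students can be matched.
That matches 4 of the 7, leaving 3 unmatched; no matching can do better.

3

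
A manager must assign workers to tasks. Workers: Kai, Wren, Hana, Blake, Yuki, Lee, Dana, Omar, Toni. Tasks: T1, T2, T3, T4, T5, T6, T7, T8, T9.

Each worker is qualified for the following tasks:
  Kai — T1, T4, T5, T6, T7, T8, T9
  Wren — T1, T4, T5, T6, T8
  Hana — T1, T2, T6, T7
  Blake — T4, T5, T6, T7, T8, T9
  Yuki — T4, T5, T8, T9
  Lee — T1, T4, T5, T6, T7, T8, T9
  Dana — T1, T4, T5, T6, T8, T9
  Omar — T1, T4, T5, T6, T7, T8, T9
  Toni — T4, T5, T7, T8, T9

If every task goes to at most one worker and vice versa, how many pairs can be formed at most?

One maximum matching: Kai-T1, Wren-T8, Hana-T2, Blake-T4, Yuki-T9, Lee-T6, Dana-T5, Omar-T7.
The set {Kai, Wren, Blake, Yuki, Lee, Dana, Omar, Toni} has only 7 neighbours ({T1, T4, T5, T6, T7, T8, T9}), so by Hall's theorem at most 8 of the 9 workers can be matched.

8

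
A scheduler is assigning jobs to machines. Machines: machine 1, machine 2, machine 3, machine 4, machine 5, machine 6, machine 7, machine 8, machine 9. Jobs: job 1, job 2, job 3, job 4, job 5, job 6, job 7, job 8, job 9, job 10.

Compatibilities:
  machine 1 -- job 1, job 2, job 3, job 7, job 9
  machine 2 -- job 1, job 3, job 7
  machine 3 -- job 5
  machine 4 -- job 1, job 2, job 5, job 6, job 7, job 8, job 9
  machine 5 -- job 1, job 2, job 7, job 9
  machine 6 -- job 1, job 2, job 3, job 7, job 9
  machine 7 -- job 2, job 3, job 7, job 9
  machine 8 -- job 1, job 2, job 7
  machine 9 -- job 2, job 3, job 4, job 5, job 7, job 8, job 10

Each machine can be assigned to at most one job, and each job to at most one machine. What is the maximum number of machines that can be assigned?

8

For example, pair machine 1→job 1, machine 2→job 3, machine 3→job 5, machine 4→job 8, machine 5→job 2, machine 6→job 7, machine 7→job 9, machine 9→job 4.
The set {machine 1, machine 2, machine 5, machine 6, machine 7, machine 8} has only 5 neighbours ({job 1, job 2, job 3, job 7, job 9}), so by Hall's theorem at most 8 of the 9 machines can be matched.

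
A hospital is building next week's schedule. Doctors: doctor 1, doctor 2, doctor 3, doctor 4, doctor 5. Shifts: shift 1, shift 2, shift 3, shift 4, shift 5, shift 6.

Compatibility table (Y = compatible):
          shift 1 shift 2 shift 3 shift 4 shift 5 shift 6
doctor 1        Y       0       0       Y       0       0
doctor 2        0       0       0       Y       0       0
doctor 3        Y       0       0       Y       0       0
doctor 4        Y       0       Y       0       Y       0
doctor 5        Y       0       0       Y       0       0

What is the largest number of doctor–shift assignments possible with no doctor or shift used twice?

For example, pair doctor 1–shift 1, doctor 2–shift 4, doctor 4–shift 5.
The set {doctor 1, doctor 2, doctor 3, doctor 5} has only 2 neighbours ({shift 1, shift 4}), so by Hall's theorem at most 3 of the 5 doctors can be matched.

3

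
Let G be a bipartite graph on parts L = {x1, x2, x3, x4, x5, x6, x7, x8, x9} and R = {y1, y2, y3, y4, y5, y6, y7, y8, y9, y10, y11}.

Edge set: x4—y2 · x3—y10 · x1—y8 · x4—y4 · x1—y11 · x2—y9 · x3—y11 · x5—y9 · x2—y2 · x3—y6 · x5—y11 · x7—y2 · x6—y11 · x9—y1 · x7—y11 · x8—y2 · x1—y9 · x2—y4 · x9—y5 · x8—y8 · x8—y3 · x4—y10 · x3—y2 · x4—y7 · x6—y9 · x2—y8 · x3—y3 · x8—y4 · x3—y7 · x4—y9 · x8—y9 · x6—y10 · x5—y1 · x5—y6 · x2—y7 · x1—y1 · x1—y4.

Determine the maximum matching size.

9

A valid assignment of size 9: x1–y9, x2–y4, x3–y7, x4–y10, x5–y6, x6–y11, x7–y2, x8–y3, x9–y1.
This saturates every left vertex, so 9 is the maximum.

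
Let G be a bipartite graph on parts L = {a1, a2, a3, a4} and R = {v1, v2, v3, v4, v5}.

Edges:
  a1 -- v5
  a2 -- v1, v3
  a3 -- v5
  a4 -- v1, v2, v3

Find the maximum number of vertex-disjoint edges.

One maximum matching: a1-v5, a2-v1, a4-v2.
The set {a1, a3} has only 1 neighbour ({v5}), so by Hall's theorem at most 3 of the 4 left vertices can be matched.

3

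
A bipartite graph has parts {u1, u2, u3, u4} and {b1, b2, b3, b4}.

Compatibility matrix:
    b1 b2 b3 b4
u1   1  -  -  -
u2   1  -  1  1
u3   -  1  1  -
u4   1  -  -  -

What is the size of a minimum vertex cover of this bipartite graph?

3

A maximum matching has 3 edges (e.g. u1–b1, u2–b4, u3–b3).
By König's theorem the minimum vertex cover has the same size. One such cover is {u2, u3, b1}.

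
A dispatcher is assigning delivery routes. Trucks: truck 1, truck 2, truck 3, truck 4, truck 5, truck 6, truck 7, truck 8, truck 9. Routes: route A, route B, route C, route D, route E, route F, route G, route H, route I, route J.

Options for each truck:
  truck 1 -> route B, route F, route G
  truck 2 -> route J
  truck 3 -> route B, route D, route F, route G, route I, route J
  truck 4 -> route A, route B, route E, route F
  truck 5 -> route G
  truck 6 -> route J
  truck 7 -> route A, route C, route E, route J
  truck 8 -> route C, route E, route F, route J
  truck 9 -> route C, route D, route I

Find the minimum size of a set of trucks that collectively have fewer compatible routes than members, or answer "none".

Take S = {truck 2, truck 6}. Its neighbourhood is {route J}, so |N(S)| = 1 < |S| = 2.
No single vertex violates Hall's condition since each has at least one neighbour, so 2 is the minimum.

2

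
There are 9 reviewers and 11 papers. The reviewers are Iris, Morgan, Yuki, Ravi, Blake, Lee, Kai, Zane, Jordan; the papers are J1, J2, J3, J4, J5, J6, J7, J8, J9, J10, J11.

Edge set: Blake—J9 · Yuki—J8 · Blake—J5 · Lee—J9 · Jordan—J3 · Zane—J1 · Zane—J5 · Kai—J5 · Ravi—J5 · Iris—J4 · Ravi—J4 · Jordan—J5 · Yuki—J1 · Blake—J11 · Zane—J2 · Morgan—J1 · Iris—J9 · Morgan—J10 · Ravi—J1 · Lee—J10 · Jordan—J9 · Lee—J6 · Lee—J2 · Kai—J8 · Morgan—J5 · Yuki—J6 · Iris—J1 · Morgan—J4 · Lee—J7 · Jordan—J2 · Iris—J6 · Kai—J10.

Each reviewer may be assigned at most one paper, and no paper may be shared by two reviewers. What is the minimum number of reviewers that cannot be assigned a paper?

0

For example, pair Iris-J1, Morgan-J5, Yuki-J8, Ravi-J4, Blake-J11, Lee-J6, Kai-J10, Zane-J2, Jordan-J9.
All 9 reviewers are matched, so no larger matching exists.
That matches 9 of the 9, leaving 0 unmatched; no matching can do better.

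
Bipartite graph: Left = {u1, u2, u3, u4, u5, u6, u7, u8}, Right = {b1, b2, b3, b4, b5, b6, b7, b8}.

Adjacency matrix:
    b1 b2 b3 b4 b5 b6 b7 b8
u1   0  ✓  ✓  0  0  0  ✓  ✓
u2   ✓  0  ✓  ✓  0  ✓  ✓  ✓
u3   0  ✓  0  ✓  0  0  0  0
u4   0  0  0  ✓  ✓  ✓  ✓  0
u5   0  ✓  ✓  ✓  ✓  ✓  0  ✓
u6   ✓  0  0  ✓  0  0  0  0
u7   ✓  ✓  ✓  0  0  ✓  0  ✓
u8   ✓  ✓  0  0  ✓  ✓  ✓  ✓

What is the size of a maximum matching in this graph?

8

For example, pair u1-b3, u2-b1, u3-b2, u4-b6, u5-b5, u6-b4, u7-b8, u8-b7.
All 8 left vertices are matched, so no larger matching exists.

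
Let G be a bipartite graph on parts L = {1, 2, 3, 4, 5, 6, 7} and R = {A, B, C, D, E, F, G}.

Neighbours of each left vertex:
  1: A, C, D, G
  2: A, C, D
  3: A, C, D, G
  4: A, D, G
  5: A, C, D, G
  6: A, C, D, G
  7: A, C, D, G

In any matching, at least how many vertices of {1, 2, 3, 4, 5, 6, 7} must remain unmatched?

3

For example, pair 1-D, 2-A, 3-C, 4-G.
The set {1, 2, 3, 4, 5, 6, 7} has only 4 neighbours ({A, C, D, G}), so by Hall's theorem at most 4 of the 7 left vertices can be matched.
That matches 4 of the 7, leaving 3 unmatched; no matching can do better.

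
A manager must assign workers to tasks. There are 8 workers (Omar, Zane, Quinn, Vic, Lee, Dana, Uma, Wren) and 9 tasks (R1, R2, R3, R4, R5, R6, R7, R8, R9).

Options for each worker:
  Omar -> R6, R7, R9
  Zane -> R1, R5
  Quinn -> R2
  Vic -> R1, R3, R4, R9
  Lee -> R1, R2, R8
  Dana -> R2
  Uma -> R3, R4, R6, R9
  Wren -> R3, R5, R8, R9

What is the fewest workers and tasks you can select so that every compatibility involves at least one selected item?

{Omar, Zane, Vic, Lee, Uma, Wren, R2} is a vertex cover of size 7: every edge has an endpoint in this set.
No smaller cover exists because Omar–R7, Zane–R5, Quinn–R2, Vic–R9, Lee–R1, Uma–R4, Wren–R8 is a matching of size 7, and a cover must include an endpoint of each of these disjoint edges (König's theorem).

7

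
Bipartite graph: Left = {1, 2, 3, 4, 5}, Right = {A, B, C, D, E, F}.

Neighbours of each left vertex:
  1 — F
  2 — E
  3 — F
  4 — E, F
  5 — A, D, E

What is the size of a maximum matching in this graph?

3

One maximum matching: 1→F, 2→E, 5→D.
The set {1, 2, 3, 4} has only 2 neighbours ({E, F}), so by Hall's theorem at most 3 of the 5 left vertices can be matched.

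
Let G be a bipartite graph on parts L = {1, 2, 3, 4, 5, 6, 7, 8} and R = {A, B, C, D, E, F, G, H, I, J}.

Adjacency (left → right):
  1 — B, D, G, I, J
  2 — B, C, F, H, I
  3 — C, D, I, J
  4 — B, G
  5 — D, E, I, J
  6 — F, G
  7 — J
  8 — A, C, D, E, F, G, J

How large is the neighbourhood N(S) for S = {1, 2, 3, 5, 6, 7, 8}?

10

The union of neighbours of {1, 2, 3, 5, 6, 7, 8} is {A, B, C, D, E, F, G, H, I, J}, which has 10 elements.
Since |N(S)| = 10 ≥ |S| = 7, Hall's condition holds for this subset.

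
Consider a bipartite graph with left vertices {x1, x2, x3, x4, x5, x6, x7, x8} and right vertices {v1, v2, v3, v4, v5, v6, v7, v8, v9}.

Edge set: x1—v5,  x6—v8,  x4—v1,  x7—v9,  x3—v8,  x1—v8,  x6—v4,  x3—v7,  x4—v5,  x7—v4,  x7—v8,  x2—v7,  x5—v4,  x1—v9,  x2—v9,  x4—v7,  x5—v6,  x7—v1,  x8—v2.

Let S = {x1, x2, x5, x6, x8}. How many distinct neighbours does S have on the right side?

The union of neighbours of {x1, x2, x5, x6, x8} is {v2, v4, v5, v6, v7, v8, v9}, which has 7 elements.
Since |N(S)| = 7 ≥ |S| = 5, Hall's condition holds for this subset.

7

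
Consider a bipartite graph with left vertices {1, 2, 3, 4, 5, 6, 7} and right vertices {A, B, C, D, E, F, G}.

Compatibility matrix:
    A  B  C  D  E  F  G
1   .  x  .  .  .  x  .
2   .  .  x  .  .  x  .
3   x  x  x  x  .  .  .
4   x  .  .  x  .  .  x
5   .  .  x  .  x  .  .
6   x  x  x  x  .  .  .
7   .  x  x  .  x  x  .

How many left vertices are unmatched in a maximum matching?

One maximum matching: 1–F, 2–C, 3–A, 4–G, 5–E, 6–D, 7–B.
This saturates every left vertex, so 7 is the maximum.
That matches 7 of the 7, leaving 0 unmatched; no matching can do better.

0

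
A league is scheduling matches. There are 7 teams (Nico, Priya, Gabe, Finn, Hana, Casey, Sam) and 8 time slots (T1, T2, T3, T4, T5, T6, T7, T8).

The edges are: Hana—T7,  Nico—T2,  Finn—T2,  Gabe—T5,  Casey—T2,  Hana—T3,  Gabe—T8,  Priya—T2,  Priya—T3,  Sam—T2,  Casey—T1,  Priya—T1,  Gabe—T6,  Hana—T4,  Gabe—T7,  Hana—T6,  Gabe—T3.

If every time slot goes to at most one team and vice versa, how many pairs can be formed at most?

5

For example, pair Nico–T2, Priya–T3, Gabe–T5, Hana–T7, Casey–T1.
The set {Nico, Finn, Sam} has only 1 neighbour ({T2}), so by Hall's theorem at most 5 of the 7 teams can be matched.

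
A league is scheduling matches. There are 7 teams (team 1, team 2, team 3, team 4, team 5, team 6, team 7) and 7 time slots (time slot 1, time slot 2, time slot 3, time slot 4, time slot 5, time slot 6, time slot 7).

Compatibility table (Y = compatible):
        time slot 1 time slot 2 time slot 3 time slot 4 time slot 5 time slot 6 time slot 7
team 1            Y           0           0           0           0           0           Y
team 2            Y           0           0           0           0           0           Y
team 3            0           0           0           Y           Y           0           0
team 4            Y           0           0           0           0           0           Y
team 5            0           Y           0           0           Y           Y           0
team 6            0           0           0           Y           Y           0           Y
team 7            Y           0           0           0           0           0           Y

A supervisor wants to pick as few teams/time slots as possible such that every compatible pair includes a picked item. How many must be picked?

5

A maximum matching has 5 edges (e.g. team 1–time slot 1, team 2–time slot 7, team 3–time slot 5, team 5–time slot 2, team 6–time slot 4).
By König's theorem the minimum vertex cover has the same size. One such cover is {team 3, team 5, team 6, time slot 1, time slot 7}.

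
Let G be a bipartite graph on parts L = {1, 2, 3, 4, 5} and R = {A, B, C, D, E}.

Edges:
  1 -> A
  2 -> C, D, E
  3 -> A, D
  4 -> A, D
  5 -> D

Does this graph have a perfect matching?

The set {1, 3, 4, 5} has only 2 neighbours ({A, D}), so by Hall's theorem at most 3 of the 5 left vertices can be matched.
Hence no matching covers every left vertex.

No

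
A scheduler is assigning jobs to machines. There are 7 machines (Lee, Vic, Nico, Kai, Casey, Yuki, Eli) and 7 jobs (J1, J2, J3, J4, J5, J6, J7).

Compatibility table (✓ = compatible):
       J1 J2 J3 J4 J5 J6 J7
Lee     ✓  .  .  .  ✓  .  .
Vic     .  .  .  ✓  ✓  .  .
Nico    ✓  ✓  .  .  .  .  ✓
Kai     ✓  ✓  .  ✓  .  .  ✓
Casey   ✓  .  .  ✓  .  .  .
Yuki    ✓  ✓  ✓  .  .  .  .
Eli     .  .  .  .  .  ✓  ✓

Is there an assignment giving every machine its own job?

A valid assignment of size 7: Lee→J5, Vic→J4, Nico→J7, Kai→J2, Casey→J1, Yuki→J3, Eli→J6.
Every machine is matched, so this is a perfect matching.

Yes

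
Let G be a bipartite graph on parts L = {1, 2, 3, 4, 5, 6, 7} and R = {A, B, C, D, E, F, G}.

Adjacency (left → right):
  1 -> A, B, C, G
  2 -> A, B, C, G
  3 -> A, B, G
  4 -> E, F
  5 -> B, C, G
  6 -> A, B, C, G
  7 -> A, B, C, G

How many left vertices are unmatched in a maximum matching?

A valid assignment of size 5: 1-C, 2-A, 3-G, 4-E, 5-B.
The set {1, 2, 3, 5, 6, 7} has only 4 neighbours ({A, B, C, G}), so by Hall's theorem at most 5 of the 7 left vertices can be matched.
That matches 5 of the 7, leaving 2 unmatched; no matching can do better.

2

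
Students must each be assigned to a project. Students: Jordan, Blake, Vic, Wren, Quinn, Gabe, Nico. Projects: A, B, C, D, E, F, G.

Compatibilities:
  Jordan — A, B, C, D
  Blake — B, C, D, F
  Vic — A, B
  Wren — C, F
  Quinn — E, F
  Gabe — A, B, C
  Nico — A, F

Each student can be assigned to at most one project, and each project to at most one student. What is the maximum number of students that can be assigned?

6

For example, pair Jordan–D, Blake–F, Vic–A, Wren–C, Quinn–E, Gabe–B.
The set {Jordan, Blake, Vic, Wren, Gabe, Nico} has only 5 neighbours ({A, B, C, D, F}), so by Hall's theorem at most 6 of the 7 students can be matched.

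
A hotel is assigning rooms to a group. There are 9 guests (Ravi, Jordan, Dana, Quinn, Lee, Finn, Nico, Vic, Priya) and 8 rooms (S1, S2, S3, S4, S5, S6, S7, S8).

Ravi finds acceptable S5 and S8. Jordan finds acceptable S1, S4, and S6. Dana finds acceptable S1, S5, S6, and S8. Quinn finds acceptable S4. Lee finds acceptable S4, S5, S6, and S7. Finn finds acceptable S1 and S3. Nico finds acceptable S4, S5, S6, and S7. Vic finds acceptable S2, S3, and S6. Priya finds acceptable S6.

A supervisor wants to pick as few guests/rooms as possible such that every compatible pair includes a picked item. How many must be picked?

8

The 8 edges Ravi–S5, Jordan–S1, Dana–S8, Quinn–S4, Lee–S6, Finn–S3, Nico–S7, Vic–S2 form a matching, so any vertex cover needs at least 8 vertices (one per matched edge).
Conversely {Finn, Vic, S1, S4, S5, S6, S7, S8} meets every edge and has exactly 8 vertices, so 8 is optimal.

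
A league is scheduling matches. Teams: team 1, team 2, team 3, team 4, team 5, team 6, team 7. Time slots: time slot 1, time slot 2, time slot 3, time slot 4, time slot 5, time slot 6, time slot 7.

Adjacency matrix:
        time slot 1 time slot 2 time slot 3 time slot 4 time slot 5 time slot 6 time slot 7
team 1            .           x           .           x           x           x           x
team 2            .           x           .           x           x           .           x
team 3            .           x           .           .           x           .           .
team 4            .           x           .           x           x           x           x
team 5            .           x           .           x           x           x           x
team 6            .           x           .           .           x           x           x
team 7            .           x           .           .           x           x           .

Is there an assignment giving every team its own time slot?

No

The set {team 1, team 2, team 3, team 4, team 5, team 6, team 7} has only 5 neighbours ({time slot 2, time slot 4, time slot 5, time slot 6, time slot 7}), so by Hall's theorem at most 5 of the 7 teams can be matched.
Hence no matching covers every team.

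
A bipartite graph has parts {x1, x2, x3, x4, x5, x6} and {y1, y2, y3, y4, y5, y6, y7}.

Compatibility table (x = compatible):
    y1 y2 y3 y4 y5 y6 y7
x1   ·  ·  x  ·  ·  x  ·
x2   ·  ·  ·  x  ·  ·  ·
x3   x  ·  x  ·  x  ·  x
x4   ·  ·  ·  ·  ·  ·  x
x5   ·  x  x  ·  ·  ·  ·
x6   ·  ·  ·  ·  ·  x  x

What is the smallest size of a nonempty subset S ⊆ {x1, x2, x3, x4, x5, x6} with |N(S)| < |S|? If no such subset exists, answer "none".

A matching saturating every left vertex exists, for instance x1→y3, x2→y4, x3→y1, x4→y7, x5→y2, x6→y6.
By Hall's marriage theorem, this means |N(S)| ≥ |S| for every subset S, so no violating subset exists.

none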